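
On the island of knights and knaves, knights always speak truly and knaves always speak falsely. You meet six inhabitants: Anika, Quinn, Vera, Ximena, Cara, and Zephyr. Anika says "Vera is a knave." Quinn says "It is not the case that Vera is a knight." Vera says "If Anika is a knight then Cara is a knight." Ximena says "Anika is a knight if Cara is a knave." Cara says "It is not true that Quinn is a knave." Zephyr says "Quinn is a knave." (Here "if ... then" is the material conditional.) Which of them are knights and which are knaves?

Anika is a knave, and the claim "Vera is a knave" is indeed false.
Quinn (knave): "it is not the case that Vera is a knight" — false. ✓
Since Vera is a knight, "if Anika is a knight then Cara is a knight" needs to be True, which holds.
As a knave, Ximena's statement "Anika is a knight if Cara is a knave" should be false; it is.
Cara is a knave; "it is not true that Quinn is a knave" is false, as required.
Zephyr is a knight; "Quinn is a knave" is True, as required.

Knights: Vera and Zephyr. Knaves: Anika, Quinn, Ximena, and Cara.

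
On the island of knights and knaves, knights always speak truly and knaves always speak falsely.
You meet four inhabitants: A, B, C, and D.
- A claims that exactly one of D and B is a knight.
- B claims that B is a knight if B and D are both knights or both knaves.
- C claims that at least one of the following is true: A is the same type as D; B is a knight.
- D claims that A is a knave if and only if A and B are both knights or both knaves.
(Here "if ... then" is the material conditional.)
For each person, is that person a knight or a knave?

As a knight, A's statement "exactly one of D and B is a knight" should be True; it is.
As a knight, B's statement "B is a knight if B and D are both knights or both knaves" should be True; it is.
Since C is a knight, "at least one of the following is true: A is the same type as D; B is a knight" needs to be True, which holds.
Since D is a knave, "A is a knave if and only if A and B are both knights or both knaves" needs to be False, which holds.

Knights: A, B, and C. Knaves: D.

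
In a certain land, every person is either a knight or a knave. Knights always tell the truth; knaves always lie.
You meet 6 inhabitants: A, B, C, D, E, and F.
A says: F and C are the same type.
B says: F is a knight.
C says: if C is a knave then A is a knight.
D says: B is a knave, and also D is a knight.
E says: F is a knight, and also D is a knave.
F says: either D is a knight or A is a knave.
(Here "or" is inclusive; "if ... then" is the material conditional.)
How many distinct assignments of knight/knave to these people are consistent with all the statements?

1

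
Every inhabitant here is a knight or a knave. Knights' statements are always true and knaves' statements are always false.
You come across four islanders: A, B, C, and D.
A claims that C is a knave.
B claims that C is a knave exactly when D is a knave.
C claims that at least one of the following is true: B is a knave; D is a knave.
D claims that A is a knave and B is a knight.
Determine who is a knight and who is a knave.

A is a knave, B is a knave, C is a knight, and D is a knave.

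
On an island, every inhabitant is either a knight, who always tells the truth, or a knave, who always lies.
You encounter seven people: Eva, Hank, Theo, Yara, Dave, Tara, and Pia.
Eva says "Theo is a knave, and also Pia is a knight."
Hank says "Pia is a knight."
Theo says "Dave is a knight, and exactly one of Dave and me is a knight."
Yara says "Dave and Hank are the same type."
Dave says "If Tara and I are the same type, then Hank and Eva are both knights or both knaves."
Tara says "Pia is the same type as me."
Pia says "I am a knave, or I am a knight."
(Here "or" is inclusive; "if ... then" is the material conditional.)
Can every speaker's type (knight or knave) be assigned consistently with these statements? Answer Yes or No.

No

Checking all 128 assignments, each has at least one speaker whose statement's truth value contradicts their type.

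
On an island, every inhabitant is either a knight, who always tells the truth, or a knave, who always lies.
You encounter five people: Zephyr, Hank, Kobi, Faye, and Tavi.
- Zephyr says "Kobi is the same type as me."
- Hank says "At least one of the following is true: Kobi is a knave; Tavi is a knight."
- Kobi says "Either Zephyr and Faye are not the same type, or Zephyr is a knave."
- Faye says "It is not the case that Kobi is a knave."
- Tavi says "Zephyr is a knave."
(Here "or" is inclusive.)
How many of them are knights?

4

The unique consistent assignment is Zephyr=knave, Hank=knight, Kobi=knight, Faye=knight, Tavi=knight.
That has 4 knights.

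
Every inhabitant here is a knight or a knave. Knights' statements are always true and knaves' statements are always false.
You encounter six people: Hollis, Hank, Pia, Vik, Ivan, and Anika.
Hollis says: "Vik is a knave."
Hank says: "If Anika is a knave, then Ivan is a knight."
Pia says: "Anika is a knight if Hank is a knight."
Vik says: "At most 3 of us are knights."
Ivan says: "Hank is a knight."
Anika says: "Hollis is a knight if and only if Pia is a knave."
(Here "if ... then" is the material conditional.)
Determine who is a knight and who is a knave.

As a knave, Hollis's statement "Vik is a knave" should be false; it is.
Since Hank is a knight, "if Anika is a knave, then Ivan is a knight" needs to be True, which holds.
Pia is a knave, and the claim "Anika is a knight if Hank is a knight" is indeed false.
Vik is a knight; "at most 3 of us are knights" is True, as required.
Ivan is a knight; "Hank is a knight" is True, as required.
As a knave, Anika's statement "Hollis is a knight if and only if Pia is a knave" should be false; it is.

Hollis is a knave, Hank is a knight, Pia is a knave, Vik is a knight, Ivan is a knight, and Anika is a knave.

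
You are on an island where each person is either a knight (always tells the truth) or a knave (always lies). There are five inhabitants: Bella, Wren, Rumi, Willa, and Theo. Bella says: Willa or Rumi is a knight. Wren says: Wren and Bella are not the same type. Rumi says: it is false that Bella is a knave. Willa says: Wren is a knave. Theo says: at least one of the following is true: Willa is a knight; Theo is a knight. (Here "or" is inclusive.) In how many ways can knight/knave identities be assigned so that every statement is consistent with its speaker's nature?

2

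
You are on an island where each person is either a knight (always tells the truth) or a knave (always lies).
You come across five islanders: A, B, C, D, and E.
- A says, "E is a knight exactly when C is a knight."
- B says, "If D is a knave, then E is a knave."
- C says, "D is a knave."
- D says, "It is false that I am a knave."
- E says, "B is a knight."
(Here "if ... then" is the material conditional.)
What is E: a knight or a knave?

E is a knight.

Consistent assignments: {A=knave, B=knight, C=knave, D=knight, E=knight}
In every consistent assignment, E is a knight.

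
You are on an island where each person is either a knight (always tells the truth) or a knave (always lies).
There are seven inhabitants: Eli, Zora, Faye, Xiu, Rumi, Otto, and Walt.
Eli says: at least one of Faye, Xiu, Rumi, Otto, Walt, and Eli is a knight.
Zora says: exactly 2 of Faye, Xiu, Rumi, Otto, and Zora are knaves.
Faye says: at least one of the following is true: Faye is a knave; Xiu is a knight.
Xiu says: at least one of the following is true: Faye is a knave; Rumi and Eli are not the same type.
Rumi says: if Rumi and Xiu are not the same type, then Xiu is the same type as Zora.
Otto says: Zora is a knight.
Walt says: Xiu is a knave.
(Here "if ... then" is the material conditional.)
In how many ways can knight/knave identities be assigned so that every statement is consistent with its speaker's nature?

1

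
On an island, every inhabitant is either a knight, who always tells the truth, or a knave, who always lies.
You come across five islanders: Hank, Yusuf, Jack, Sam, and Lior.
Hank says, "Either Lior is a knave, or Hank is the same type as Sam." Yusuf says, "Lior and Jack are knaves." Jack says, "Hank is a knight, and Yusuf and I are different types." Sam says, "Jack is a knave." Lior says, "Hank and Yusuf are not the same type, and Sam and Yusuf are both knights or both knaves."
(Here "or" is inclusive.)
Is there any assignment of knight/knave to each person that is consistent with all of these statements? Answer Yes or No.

No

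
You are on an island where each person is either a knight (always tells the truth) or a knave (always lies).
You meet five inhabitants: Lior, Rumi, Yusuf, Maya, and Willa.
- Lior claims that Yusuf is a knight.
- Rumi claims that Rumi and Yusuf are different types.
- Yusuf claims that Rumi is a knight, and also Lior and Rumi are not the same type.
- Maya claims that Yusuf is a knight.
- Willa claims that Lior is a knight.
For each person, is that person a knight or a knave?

Suppose Lior is a knight. Then Lior's statement "Yusuf is a knight" would have to be true. Checking the 16 ways to assign the others, none is consistent with every speaker.
(For instance, with Rumi=knave, Yusuf=knave, Maya=knave, Willa=knave, Lior's claim "Yusuf is a knight" comes out false where it would need to be true.)
So Lior must be a knave, making "Yusuf is a knight" false. Taking Lior=knave, Rumi=knave, Yusuf=knave, Maya=knave, Willa=knave, each remaining statement checks out:
  Rumi (knave): "Rumi and Yusuf are different types" — false. ✓
  Yusuf (knave): "Rumi is a knight, and also Lior and Rumi are not the same type" — false. ✓
  Maya (knave): "Yusuf is a knight" — false. ✓
  Willa (knave): "Lior is a knight" — false. ✓
This is the unique consistent assignment.

Knights: none. Knaves: Lior, Rumi, Yusuf, Maya, and Willa.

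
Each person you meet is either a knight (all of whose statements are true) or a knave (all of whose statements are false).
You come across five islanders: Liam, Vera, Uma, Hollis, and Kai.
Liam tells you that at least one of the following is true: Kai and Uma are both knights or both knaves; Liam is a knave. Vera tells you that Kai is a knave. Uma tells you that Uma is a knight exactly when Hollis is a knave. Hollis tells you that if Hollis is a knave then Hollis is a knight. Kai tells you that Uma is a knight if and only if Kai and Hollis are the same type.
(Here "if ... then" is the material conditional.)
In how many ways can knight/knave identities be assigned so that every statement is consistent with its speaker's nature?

1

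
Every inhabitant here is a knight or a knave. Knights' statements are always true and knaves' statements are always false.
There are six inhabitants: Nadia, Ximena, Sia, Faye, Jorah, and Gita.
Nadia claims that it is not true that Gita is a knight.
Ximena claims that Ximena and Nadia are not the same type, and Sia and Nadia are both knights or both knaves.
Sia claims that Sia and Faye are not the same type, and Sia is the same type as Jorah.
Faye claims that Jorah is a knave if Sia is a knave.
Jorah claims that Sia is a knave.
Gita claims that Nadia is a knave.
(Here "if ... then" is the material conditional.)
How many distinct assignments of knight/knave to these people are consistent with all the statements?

3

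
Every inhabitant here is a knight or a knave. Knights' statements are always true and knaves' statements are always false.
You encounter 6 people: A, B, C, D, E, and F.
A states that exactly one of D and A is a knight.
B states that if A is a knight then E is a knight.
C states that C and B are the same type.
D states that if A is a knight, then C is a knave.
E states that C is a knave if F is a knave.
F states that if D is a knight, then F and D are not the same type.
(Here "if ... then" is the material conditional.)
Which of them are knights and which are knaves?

Since A is a knight, "exactly one of D and A is a knight" needs to be True, which holds.
B (knight): "if A is a knight then E is a knight" — True. ✓
C (knight): "C and B are the same type" — True. ✓
D is a knave, and the claim "if A is a knight, then C is a knave" is indeed false.
E is a knight; "C is a knave if F is a knave" is True, as required.
F (knight): "if D is a knight, then F and D are not the same type" — True. ✓

A is a knight, B is a knight, C is a knight, D is a knave, E is a knight, and F is a knight.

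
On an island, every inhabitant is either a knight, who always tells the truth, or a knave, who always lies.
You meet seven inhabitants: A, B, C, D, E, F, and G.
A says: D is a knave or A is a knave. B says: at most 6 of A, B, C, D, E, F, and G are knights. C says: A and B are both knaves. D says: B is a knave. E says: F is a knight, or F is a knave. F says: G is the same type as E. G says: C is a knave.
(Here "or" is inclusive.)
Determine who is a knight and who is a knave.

Knights: A, B, E, F, and G. Knaves: C and D.

As a knight, A's statement "D is a knave or A is a knave" should be True; it is.
As a knight, B's statement "at most 6 of A, B, C, D, E, F, and G are knights" should be True; it is.
Since C is a knave, "A and B are both knaves" needs to be False, which holds.
Since D is a knave, "B is a knave" needs to be False, which holds.
As a knight, E's statement "F is a knight, or F is a knave" should be True; it is.
F is a knight, so "G is the same type as E" must be True — and it is.
As a knight, G's statement "C is a knave" should be True; it is.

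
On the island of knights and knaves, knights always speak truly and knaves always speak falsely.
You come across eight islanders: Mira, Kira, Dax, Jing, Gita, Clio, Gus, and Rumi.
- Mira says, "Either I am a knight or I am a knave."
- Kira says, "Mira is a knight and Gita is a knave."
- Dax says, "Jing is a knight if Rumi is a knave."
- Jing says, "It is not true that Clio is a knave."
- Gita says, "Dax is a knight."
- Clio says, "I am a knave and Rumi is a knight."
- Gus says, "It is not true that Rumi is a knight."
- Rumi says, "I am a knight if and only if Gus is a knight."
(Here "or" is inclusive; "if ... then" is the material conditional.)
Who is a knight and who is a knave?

Since Mira is a knight, "either I am a knight or I am a knave" needs to be true, which holds.
Kira is a knight, and the claim "Mira is a knight and Gita is a knave" is indeed true.
Dax is a knave, and the claim "Jing is a knight if Rumi is a knave" is indeed False.
As a knave, Jing's statement "it is not true that Clio is a knave" should be False; it is.
As a knave, Gita's statement "Dax is a knight" should be False; it is.
As a knave, Clio's statement "I am a knave and Rumi is a knight" should be False; it is.
Gus is a knight, so "it is not true that Rumi is a knight" must be true — and it is.
Since Rumi is a knave, "I am a knight if and only if Gus is a knight" needs to be False, which holds.

Mira is a knight, Kira is a knight, Dax is a knave, Jing is a knave, Gita is a knave, Clio is a knave, Gus is a knight, and Rumi is a knave.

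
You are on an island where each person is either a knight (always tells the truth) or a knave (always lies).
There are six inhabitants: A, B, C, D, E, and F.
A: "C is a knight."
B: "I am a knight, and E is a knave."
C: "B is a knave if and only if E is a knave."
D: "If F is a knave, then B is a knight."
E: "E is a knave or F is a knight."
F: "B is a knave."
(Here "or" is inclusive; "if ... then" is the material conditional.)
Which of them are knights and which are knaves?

A is a knave; "C is a knight" is False, as required.
B is a knave; "I am a knight, and E is a knave" is False, as required.
Since C is a knave, "B is a knave if and only if E is a knave" needs to be False, which holds.
D is a knight; "if F is a knave, then B is a knight" is true, as required.
E is a knight, so "E is a knave or F is a knight" must be true — and it is.
F is a knight; "B is a knave" is true, as required.

Knights: D, E, and F. Knaves: A, B, and C.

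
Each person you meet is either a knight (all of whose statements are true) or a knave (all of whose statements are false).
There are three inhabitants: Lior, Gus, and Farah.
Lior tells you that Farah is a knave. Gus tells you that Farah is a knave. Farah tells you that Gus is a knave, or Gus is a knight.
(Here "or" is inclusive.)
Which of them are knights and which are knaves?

Lior is a knave, Gus is a knave, and Farah is a knight.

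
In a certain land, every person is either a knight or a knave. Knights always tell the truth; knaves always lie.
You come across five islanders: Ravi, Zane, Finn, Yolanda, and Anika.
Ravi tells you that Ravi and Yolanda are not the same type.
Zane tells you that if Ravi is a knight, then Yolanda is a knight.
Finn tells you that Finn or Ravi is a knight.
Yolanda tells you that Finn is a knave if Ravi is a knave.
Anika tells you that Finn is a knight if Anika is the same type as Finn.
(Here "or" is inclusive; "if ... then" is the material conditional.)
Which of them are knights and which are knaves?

Ravi is a knave, Zane is a knight, Finn is a knight, Yolanda is a knave, and Anika is a knight.

Ravi is a knave, so "Ravi and Yolanda are not the same type" must be false — and it is.
Zane (knight): "if Ravi is a knight, then Yolanda is a knight" — true. ✓
Since Finn is a knight, "Finn or Ravi is a knight" needs to be true, which holds.
Yolanda is a knave, and the claim "Finn is a knave if Ravi is a knave" is indeed false.
Since Anika is a knight, "Finn is a knight if Anika is the same type as Finn" needs to be true, which holds.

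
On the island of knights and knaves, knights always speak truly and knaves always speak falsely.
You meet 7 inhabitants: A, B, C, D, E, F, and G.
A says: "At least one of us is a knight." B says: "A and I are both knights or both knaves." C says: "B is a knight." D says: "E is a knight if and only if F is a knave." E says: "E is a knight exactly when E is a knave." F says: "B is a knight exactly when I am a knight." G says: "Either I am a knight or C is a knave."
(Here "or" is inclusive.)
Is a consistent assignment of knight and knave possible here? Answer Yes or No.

Yes

One consistent assignment: A=knight, B=knight, C=knight, D=knight, E=knave, F=knight, G=knight.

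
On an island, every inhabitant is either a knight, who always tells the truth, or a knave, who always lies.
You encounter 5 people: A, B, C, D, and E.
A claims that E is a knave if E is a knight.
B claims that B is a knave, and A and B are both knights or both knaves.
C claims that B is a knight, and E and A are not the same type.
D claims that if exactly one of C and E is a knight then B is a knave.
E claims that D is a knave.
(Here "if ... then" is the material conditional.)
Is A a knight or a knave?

Consistent assignments: {A=knight, B=knave, C=knave, D=knight, E=knave}
In every consistent assignment, A is a knight.

A is a knight.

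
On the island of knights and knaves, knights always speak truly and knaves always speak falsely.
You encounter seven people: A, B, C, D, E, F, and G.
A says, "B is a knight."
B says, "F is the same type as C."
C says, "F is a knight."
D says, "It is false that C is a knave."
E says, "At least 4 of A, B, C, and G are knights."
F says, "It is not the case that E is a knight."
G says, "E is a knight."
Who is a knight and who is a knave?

A is a knight, B is a knight, C is a knight, D is a knight, E is a knave, F is a knight, and G is a knave.

A (knight): "B is a knight" — True. ✓
B is a knight, and the claim "F is the same type as C" is indeed True.
C is a knight; "F is a knight" is True, as required.
D is a knight, and the claim "it is false that C is a knave" is indeed True.
E is a knave; "at least 4 of A, B, C, and G are knights" is false, as required.
Since F is a knight, "it is not the case that E is a knight" needs to be True, which holds.
G is a knave, and the claim "E is a knight" is indeed false.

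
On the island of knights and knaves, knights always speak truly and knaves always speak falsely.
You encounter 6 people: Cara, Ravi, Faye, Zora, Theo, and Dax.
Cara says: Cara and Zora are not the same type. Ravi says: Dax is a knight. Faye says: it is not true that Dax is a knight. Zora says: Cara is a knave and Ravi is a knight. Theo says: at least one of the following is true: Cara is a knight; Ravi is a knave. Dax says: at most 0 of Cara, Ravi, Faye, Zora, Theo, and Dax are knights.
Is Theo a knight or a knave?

Consistent assignments: {Cara=knight, Ravi=knave, Faye=knight, Zora=knave, Theo=knight, Dax=knave}; {Cara=knave, Ravi=knave, Faye=knight, Zora=knave, Theo=knight, Dax=knave}
In every consistent assignment, Theo is a knight.

Theo is a knight.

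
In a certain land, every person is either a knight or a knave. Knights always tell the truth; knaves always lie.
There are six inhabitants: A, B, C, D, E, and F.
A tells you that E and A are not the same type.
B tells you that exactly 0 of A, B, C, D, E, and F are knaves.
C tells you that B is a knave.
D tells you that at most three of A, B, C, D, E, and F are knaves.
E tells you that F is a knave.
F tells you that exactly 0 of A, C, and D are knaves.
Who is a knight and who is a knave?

A is a knight, B is a knave, C is a knight, D is a knight, E is a knave, and F is a knight.

A is a knight, and the claim "E and A are not the same type" is indeed true.
As a knave, B's statement "exactly 0 of A, B, C, D, E, and F are knaves" should be False; it is.
C is a knight, so "B is a knave" must be true — and it is.
As a knight, D's statement "at most three of A, B, C, D, E, and F are knaves" should be true; it is.
E is a knave, so "F is a knave" must be False — and it is.
Since F is a knight, "exactly 0 of A, C, and D are knaves" needs to be true, which holds.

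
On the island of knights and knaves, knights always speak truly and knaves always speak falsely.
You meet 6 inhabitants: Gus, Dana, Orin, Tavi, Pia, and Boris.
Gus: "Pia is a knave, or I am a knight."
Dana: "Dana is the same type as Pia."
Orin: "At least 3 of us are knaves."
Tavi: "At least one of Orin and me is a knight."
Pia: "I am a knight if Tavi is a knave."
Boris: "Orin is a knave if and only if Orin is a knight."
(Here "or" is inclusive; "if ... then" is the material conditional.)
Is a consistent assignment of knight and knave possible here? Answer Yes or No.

Yes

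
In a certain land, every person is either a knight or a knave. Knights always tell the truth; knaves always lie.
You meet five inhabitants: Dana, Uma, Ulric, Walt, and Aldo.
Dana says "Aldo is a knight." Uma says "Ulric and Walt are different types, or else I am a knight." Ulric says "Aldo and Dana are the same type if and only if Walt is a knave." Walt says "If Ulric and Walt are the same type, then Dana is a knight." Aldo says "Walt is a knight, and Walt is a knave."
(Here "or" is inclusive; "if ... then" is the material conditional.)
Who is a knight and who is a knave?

As a knave, Dana's statement "Aldo is a knight" should be False; it is.
As a knight, Uma's statement "Ulric and Walt are different types, or else I am a knight" should be True; it is.
Since Ulric is a knave, "Aldo and Dana are the same type if and only if Walt is a knave" needs to be False, which holds.
Walt is a knight; "if Ulric and Walt are the same type, then Dana is a knight" is True, as required.
Aldo (knave): "Walt is a knight, and Walt is a knave" — False. ✓

Knights: Uma and Walt. Knaves: Dana, Ulric, and Aldo.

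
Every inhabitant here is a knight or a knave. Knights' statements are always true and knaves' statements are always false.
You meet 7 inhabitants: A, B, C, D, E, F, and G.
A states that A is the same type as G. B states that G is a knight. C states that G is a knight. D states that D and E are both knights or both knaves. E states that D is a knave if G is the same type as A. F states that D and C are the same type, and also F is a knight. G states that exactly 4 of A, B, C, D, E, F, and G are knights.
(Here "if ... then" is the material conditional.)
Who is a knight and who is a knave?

A is a knave, B is a knight, C is a knight, D is a knave, E is a knight, F is a knave, and G is a knight.

Since A is a knave, "A is the same type as G" needs to be false, which holds.
B is a knight; "G is a knight" is true, as required.
Since C is a knight, "G is a knight" needs to be true, which holds.
D (knave): "D and E are both knights or both knaves" — false. ✓
E is a knight; "D is a knave if G is the same type as A" is true, as required.
Since F is a knave, "D and C are the same type, and also F is a knight" needs to be false, which holds.
Since G is a knight, "exactly 4 of A, B, C, D, E, F, and G are knights" needs to be true, which holds.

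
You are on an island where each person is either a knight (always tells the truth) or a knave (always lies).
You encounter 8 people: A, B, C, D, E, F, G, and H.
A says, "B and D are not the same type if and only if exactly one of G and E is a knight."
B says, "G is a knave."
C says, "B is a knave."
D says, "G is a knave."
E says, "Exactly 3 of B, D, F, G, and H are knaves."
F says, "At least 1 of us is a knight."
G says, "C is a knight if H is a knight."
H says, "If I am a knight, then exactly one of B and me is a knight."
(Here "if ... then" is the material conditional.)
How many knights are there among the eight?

The unique consistent assignment is A=knave, B=knave, C=knight, D=knave, E=knave, F=knight, G=knight, H=knight.
That has 4 knights.

4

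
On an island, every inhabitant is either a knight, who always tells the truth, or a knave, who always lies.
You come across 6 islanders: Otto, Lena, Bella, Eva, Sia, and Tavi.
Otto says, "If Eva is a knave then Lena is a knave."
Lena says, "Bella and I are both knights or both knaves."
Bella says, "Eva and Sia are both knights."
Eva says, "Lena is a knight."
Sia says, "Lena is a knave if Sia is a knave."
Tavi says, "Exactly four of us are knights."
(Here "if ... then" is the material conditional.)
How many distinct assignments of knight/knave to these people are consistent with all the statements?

1

Consistent assignments:
  Otto=knight, Lena=knight, Bella=knight, Eva=knight, Sia=knight, Tavi=knave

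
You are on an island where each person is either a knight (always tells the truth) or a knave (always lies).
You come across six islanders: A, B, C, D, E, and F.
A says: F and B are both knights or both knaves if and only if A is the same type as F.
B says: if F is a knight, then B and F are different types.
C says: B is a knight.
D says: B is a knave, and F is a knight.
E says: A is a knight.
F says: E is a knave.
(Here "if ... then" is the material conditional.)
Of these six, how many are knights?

4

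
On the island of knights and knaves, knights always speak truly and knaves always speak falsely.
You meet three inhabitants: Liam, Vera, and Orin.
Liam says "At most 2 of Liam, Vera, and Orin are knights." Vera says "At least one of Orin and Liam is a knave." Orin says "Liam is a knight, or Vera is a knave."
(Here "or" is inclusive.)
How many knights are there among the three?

2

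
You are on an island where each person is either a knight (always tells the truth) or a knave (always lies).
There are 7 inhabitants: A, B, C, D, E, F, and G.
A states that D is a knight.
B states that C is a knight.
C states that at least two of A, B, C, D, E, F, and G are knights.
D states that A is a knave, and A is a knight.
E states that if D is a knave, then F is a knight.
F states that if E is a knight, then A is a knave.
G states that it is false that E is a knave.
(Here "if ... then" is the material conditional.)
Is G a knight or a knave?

G is a knight.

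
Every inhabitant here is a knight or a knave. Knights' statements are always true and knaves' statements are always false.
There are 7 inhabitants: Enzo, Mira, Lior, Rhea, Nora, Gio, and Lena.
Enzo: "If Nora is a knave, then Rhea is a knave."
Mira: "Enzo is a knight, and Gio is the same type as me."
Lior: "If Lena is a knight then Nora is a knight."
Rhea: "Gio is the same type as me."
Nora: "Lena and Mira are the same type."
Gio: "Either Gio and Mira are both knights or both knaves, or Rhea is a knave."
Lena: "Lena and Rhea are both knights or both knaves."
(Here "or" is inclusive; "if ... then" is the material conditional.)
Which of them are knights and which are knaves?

Knights: Enzo, Mira, Lior, Rhea, Nora, Gio, and Lena. Knaves: none.

As a knight, Enzo's statement "if Nora is a knave, then Rhea is a knave" should be true; it is.
As a knight, Mira's statement "Enzo is a knight, and Gio is the same type as me" should be true; it is.
Lior (knight): "if Lena is a knight then Nora is a knight" — true. ✓
Rhea is a knight, so "Gio is the same type as me" must be true — and it is.
Nora is a knight, and the claim "Lena and Mira are the same type" is indeed true.
Gio is a knight, so "either Gio and Mira are both knights or both knaves, or Rhea is a knave" must be true — and it is.
Lena is a knight, so "Lena and Rhea are both knights or both knaves" must be true — and it is.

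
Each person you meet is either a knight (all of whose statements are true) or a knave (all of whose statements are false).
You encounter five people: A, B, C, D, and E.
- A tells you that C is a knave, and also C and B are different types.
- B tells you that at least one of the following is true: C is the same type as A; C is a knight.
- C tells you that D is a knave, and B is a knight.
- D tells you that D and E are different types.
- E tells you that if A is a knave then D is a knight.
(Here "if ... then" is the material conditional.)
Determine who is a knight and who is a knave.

A is a knave, B is a knight, C is a knight, D is a knave, and E is a knave.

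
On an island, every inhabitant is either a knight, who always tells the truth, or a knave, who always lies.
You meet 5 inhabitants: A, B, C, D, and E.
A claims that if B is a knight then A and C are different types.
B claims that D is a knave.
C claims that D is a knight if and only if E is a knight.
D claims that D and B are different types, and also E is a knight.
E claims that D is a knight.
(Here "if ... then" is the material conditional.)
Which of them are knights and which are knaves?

A is a knight, B is a knave, C is a knight, D is a knight, and E is a knight.

Suppose A is a knave. Then A's statement "if B is a knight then A and C are different types" would have to be false. Checking the 16 ways to assign the others, none is consistent with every speaker.
(For instance, with B=knave, C=knight, D=knight, E=knight, A's claim "if B is a knight then A and C are different types" comes out true where it would need to be false.)
So A must be a knight, making "if B is a knight then A and C are different types" true. Taking A=knight, B=knave, C=knight, D=knight, E=knight, each remaining statement checks out:
  B (knave): "D is a knave" — false. ✓
  C (knight): "D is a knight if and only if E is a knight" — true. ✓
  D (knight): "D and B are different types, and also E is a knight" — true. ✓
  E (knight): "D is a knight" — true. ✓
This is the unique consistent assignment.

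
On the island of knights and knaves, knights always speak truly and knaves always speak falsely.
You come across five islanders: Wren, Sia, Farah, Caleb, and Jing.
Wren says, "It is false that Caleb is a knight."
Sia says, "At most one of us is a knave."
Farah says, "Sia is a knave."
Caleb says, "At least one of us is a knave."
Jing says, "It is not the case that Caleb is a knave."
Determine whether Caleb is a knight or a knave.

Caleb is a knight.

Consistent assignments: {Wren=knave, Sia=knave, Farah=knight, Caleb=knight, Jing=knight}
In every consistent assignment, Caleb is a knight.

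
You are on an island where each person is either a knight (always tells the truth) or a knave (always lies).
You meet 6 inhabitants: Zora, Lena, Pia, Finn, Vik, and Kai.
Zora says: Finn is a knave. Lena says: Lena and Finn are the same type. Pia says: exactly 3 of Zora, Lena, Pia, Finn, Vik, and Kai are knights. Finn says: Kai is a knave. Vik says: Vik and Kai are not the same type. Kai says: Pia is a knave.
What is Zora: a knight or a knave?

Zora is a knave.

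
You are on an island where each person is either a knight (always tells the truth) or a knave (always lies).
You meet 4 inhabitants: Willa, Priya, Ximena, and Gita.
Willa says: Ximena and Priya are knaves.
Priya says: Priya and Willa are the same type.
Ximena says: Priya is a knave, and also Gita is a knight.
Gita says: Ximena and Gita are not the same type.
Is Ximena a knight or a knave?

Consistent assignments: {Willa=knight, Priya=knave, Ximena=knave, Gita=knave}
In every consistent assignment, Ximena is a knave.

Ximena is a knave.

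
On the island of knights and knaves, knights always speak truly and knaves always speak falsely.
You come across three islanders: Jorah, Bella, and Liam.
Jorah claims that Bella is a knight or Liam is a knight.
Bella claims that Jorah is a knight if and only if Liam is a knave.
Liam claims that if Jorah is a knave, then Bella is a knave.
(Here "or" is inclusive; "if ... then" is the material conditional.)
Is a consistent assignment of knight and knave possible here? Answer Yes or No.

One consistent assignment: Jorah=knight, Bella=knave, Liam=knight.

Yes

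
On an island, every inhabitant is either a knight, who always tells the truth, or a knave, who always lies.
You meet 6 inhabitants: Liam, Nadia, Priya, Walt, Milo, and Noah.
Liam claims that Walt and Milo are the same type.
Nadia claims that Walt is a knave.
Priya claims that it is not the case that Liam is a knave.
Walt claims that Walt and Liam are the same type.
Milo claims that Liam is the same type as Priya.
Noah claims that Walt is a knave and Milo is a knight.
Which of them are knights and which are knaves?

Liam is a knight; "Walt and Milo are the same type" is True, as required.
As a knave, Nadia's statement "Walt is a knave" should be False; it is.
Priya (knight): "it is not the case that Liam is a knave" — True. ✓
As a knight, Walt's statement "Walt and Liam are the same type" should be True; it is.
Milo is a knight; "Liam is the same type as Priya" is True, as required.
Noah is a knave, and the claim "Walt is a knave and Milo is a knight" is indeed False.

Liam is a knight, Nadia is a knave, Priya is a knight, Walt is a knight, Milo is a knight, and Noah is a knave.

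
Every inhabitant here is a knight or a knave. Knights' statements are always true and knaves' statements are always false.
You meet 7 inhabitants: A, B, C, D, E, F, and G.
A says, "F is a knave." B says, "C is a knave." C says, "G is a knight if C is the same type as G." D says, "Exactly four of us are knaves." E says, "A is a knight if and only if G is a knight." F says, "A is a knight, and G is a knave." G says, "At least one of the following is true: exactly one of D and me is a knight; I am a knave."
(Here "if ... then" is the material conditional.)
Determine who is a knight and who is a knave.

A is a knight, B is a knave, C is a knight, D is a knave, E is a knight, F is a knave, and G is a knight.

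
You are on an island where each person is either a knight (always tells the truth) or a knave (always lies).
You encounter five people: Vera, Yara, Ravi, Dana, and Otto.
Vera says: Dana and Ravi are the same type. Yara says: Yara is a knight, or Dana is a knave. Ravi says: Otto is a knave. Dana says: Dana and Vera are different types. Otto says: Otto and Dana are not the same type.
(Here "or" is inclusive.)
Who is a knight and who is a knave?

Vera is a knave, Yara is a knight, Ravi is a knight, Dana is a knave, and Otto is a knave.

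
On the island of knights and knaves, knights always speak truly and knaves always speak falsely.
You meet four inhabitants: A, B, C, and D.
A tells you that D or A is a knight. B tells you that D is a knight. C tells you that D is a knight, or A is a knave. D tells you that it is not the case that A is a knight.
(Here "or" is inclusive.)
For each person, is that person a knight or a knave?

A is a knight, and the claim "D or A is a knight" is indeed True.
B (knave): "D is a knight" — False. ✓
C is a knave, so "D is a knight, or A is a knave" must be False — and it is.
D is a knave, so "it is not the case that A is a knight" must be False — and it is.

Knights: A. Knaves: B, C, and D.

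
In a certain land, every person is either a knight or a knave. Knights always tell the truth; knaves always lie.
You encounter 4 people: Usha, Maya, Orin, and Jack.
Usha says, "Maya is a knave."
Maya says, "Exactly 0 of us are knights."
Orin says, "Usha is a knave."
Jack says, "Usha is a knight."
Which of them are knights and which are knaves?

Suppose Usha is a knave. Then Usha's statement "Maya is a knave" would have to be false. Checking the 8 ways to assign the others, none is consistent with every speaker.
(For instance, with Maya=knave, Orin=knave, Jack=knight, Usha's claim "Maya is a knave" comes out true where it would need to be false.)
So Usha must be a knight, making "Maya is a knave" true. Taking Usha=knight, Maya=knave, Orin=knave, Jack=knight, each remaining statement checks out:
  Maya (knave): "exactly 0 of us are knights" — false. ✓
  Orin (knave): "Usha is a knave" — false. ✓
  Jack (knight): "Usha is a knight" — true. ✓
This is the unique consistent assignment.

Usha is a knight, Maya is a knave, Orin is a knave, and Jack is a knight.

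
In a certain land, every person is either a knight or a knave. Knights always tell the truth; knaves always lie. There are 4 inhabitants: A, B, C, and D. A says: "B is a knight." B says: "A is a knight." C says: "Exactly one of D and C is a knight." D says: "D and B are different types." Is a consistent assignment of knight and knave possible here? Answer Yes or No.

Yes

One consistent assignment: A=knave, B=knave, C=knight, D=knave.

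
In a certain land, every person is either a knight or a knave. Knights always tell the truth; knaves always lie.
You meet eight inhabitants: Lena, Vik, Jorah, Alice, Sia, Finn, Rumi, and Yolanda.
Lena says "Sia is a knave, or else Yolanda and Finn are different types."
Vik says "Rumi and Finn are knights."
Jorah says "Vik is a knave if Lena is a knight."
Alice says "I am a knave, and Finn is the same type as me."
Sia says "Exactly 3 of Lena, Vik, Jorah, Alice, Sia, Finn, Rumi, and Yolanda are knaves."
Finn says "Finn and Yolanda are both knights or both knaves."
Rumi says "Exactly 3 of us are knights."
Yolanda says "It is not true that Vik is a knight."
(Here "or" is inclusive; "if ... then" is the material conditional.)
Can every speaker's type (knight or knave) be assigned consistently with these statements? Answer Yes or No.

Yes

One consistent assignment: Lena=knight, Vik=knave, Jorah=knight, Alice=knave, Sia=knave, Finn=knight, Rumi=knave, Yolanda=knight.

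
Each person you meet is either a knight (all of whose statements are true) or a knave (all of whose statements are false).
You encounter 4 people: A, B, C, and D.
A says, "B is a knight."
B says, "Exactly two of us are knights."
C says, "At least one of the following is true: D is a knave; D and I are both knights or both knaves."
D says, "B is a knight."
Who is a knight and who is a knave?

Knights: C. Knaves: A, B, and D.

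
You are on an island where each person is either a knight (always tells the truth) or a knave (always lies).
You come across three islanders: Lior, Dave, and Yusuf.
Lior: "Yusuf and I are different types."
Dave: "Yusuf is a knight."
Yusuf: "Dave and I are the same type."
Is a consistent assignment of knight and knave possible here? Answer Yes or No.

No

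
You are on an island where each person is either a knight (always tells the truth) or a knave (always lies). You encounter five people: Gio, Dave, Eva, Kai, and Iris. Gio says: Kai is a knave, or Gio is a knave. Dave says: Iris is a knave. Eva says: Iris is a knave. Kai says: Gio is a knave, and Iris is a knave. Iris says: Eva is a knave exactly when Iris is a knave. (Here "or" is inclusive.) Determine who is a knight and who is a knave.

Gio is a knight, Dave is a knight, Eva is a knight, Kai is a knave, and Iris is a knave.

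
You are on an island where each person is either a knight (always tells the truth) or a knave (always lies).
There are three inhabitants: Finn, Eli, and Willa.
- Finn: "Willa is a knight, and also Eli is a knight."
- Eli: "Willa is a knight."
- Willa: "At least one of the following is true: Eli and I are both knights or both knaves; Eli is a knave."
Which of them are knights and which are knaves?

Finn is a knight, and the claim "Willa is a knight, and also Eli is a knight" is indeed True.
Eli is a knight; "Willa is a knight" is True, as required.
Willa is a knight, and the claim "at least one of the following is true: Eli and I are both knights or both knaves; Eli is a knave" is indeed True.

Knights: Finn, Eli, and Willa. Knaves: none.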